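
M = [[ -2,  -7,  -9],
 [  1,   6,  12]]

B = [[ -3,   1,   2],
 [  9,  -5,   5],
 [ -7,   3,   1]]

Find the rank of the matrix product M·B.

2

First compute MB:
[[  6,   6, -48],
 [-33,   7,  44]]
Now row reduce the product.
R2 ← R2 + (11/2)·R1: [0, 40, -220]
2 nonzero rows, so rank(MB) = 2.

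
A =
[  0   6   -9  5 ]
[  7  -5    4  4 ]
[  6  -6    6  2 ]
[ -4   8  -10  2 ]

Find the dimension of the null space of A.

2

Row reduce to echelon form.
Swap R1 ↔ R2
R3 ← R3 − (6/7)·R1: [0, -12/7, 18/7, -10/7]
R4 ← R4 + (4/7)·R1: [0, 36/7, -54/7, 30/7]
R3 ← R3 + (2/7)·R2: [0, 0, 0, 0]
R4 ← R4 − (6/7)·R2: [0, 0, 0, 0]
2 nonzero rows, so rank(A) = 2.
A has 4 columns; by rank–nullity, nullity = 4 − 2 = 2.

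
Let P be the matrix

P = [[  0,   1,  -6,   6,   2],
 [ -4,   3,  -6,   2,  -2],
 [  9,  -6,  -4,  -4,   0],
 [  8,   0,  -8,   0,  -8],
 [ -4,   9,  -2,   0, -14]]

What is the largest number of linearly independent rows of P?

5

Row reduce to echelon form.
Swap R1 ↔ R2
R3 ← R3 + (9/4)·R1: [0, 3/4, -35/2, 1/2, -9/2]
R4 ← R4 + (2)·R1: [0, 6, -20, 4, -12]
R5 ← R5 − R1: [0, 6, 4, -2, -12]
R3 ← R3 − (3/4)·R2: [0, 0, -13, -4, -6]
R4 ← R4 − (6)·R2: [0, 0, 16, -32, -24]
R5 ← R5 − (6)·R2: [0, 0, 40, -38, -24]
R4 ← R4 + (16/13)·R3: [0, 0, 0, -480/13, -408/13]
R5 ← R5 + (40/13)·R3: [0, 0, 0, -654/13, -552/13]
R5 ← R5 − (109/80)·R4: [0, 0, 0, 0, 3/10]
Echelon form has 5 nonzero rows, so rank(P) = 5.
The rank gives the maximum number of linearly independent rows: 5.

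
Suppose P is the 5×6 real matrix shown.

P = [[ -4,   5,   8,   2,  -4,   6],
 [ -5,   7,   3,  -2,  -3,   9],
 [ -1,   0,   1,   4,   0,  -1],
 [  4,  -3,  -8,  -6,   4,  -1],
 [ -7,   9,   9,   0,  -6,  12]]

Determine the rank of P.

Row reduce to echelon form.
R2 ← R2 − (5/4)·R1: [0, 3/4, -7, -9/2, 2, 3/2]
R3 ← R3 − (1/4)·R1: [0, -5/4, -1, 7/2, 1, -5/2]
R4 ← R4 + R1: [0, 2, 0, -4, 0, 5]
R5 ← R5 − (7/4)·R1: [0, 1/4, -5, -7/2, 1, 3/2]
R3 ← R3 + (5/3)·R2: [0, 0, -38/3, -4, 13/3, 0]
R4 ← R4 − (8/3)·R2: [0, 0, 56/3, 8, -16/3, 1]
R5 ← R5 − (1/3)·R2: [0, 0, -8/3, -2, 1/3, 1]
R4 ← R4 + (28/19)·R3: [0, 0, 0, 40/19, 20/19, 1]
R5 ← R5 − (4/19)·R3: [0, 0, 0, -22/19, -11/19, 1]
R5 ← R5 + (11/20)·R4: [0, 0, 0, 0, 0, 31/20]
Echelon form has 5 nonzero rows, so rank(P) = 5.

5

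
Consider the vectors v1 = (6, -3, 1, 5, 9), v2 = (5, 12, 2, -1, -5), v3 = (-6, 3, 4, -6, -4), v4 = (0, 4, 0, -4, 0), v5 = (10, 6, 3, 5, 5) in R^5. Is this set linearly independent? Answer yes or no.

Form the matrix with these vectors as rows and row reduce.
R2 ← R2 − (5/6)·R1: [0, 29/2, 7/6, -31/6, -25/2]
R3 ← R3 + R1: [0, 0, 5, -1, 5]
R5 ← R5 − (5/3)·R1: [0, 11, 4/3, -10/3, -10]
R4 ← R4 − (8/29)·R2: [0, 0, -28/87, -224/87, 100/29]
R5 ← R5 − (22/29)·R2: [0, 0, 13/29, 17/29, -15/29]
R4 ← R4 + (28/435)·R3: [0, 0, 0, -1148/435, 328/87]
R5 ← R5 − (13/145)·R3: [0, 0, 0, 98/145, -28/29]
R5 ← R5 + (21/82)·R4: [0, 0, 0, 0, 0]
4 nonzero rows, so the 5 vectors span a space of dimension 4.
Since 4 < 5, the vectors are linearly dependent.

no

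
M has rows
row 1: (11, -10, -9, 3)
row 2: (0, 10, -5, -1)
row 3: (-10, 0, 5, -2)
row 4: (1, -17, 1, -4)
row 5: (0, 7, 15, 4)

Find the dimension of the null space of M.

Row reduce to echelon form.
R3 ← R3 + (10/11)·R1: [0, -100/11, -35/11, 8/11]
R4 ← R4 − (1/11)·R1: [0, -177/11, 20/11, -47/11]
R3 ← R3 + (10/11)·R2: [0, 0, -85/11, -2/11]
R4 ← R4 + (177/110)·R2: [0, 0, -137/22, -647/110]
R5 ← R5 − (7/10)·R2: [0, 0, 37/2, 47/10]
R4 ← R4 − (137/170)·R3: [0, 0, 0, -195/34]
R5 ← R5 + (407/170)·R3: [0, 0, 0, 145/34]
R5 ← R5 + (29/39)·R4: [0, 0, 0, 0]
4 nonzero rows, so rank(M) = 4.
M has 4 columns; by rank–nullity, nullity = 4 − 4 = 0.

0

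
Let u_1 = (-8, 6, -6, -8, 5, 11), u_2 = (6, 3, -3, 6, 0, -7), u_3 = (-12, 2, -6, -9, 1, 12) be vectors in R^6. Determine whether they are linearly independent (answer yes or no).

Form the matrix with these vectors as rows and row reduce.
R2 ← R2 + (3/4)·R1: [0, 15/2, -15/2, 0, 15/4, 5/4]
R3 ← R3 − (3/2)·R1: [0, -7, 3, 3, -13/2, -9/2]
R3 ← R3 + (14/15)·R2: [0, 0, -4, 3, -3, -10/3]
3 nonzero rows, so the 3 vectors span a space of dimension 3.
Since 3 = 3, the vectors are linearly independent.

yes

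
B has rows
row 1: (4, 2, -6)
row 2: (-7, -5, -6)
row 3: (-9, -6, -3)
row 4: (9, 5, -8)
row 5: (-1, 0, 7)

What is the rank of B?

2

Row reduce to echelon form.
R2 ← R2 + (7/4)·R1: [0, -3/2, -33/2]
R3 ← R3 + (9/4)·R1: [0, -3/2, -33/2]
R4 ← R4 − (9/4)·R1: [0, 1/2, 11/2]
R5 ← R5 + (1/4)·R1: [0, 1/2, 11/2]
R3 ← R3 − R2: [0, 0, 0]
R4 ← R4 + (1/3)·R2: [0, 0, 0]
R5 ← R5 + (1/3)·R2: [0, 0, 0]
Echelon form has 2 nonzero rows, so rank(B) = 2.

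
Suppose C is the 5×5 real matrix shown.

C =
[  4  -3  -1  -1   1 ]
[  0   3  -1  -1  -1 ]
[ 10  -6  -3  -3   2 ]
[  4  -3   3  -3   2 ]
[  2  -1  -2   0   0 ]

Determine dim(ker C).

2

Row reduce to echelon form.
R3 ← R3 − (5/2)·R1: [0, 3/2, -1/2, -1/2, -1/2]
R4 ← R4 − R1: [0, 0, 4, -2, 1]
R5 ← R5 − (1/2)·R1: [0, 1/2, -3/2, 1/2, -1/2]
R3 ← R3 − (1/2)·R2: [0, 0, 0, 0, 0]
R5 ← R5 − (1/6)·R2: [0, 0, -4/3, 2/3, -1/3]
Swap R3 ↔ R4
R5 ← R5 + (1/3)·R3: [0, 0, 0, 0, 0]
3 nonzero rows, so rank(C) = 3.
C has 5 columns; by rank–nullity, nullity = 5 − 3 = 2.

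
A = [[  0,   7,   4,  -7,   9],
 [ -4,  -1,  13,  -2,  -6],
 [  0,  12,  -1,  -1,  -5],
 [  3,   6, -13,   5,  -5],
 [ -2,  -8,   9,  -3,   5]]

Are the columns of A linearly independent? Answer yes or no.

no

Row reduce A to echelon form.
Swap R1 ↔ R2
R4 ← R4 + (3/4)·R1: [0, 21/4, -13/4, 7/2, -19/2]
R5 ← R5 − (1/2)·R1: [0, -15/2, 5/2, -2, 8]
R3 ← R3 − (12/7)·R2: [0, 0, -55/7, 11, -143/7]
R4 ← R4 − (3/4)·R2: [0, 0, -25/4, 35/4, -65/4]
R5 ← R5 + (15/14)·R2: [0, 0, 95/14, -19/2, 247/14]
R4 ← R4 − (35/44)·R3: [0, 0, 0, 0, 0]
R5 ← R5 + (19/22)·R3: [0, 0, 0, 0, 0]
3 pivots among 5 columns.
Only 3 < 5 pivot columns, so the columns are linearly dependent.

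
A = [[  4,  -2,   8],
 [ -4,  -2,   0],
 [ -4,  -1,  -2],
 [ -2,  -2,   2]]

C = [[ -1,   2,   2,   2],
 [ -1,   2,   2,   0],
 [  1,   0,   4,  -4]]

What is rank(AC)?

2

First compute AC:
[[  6,   4,  36, -24],
 [  6, -12, -12,  -8],
 [  3, -10, -18,   0],
 [  6,  -8,   0, -12]]
Now row reduce the product.
R2 ← R2 − R1: [0, -16, -48, 16]
R3 ← R3 − (1/2)·R1: [0, -12, -36, 12]
R4 ← R4 − R1: [0, -12, -36, 12]
R3 ← R3 − (3/4)·R2: [0, 0, 0, 0]
R4 ← R4 − (3/4)·R2: [0, 0, 0, 0]
2 nonzero rows, so rank(AC) = 2.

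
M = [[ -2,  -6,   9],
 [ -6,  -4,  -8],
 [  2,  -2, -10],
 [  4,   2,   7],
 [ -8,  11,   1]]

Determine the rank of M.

3

Row reduce to echelon form.
R2 ← R2 − (3)·R1: [0, 14, -35]
R3 ← R3 + R1: [0, -8, -1]
R4 ← R4 + (2)·R1: [0, -10, 25]
R5 ← R5 − (4)·R1: [0, 35, -35]
R3 ← R3 + (4/7)·R2: [0, 0, -21]
R4 ← R4 + (5/7)·R2: [0, 0, 0]
R5 ← R5 − (5/2)·R2: [0, 0, 105/2]
R5 ← R5 + (5/2)·R3: [0, 0, 0]
Echelon form has 3 nonzero rows, so rank(M) = 3.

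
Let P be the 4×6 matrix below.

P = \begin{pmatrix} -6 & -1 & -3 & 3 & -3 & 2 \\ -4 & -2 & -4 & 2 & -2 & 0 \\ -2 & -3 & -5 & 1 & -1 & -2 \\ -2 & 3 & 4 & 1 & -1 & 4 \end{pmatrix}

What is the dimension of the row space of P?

Row reduce to echelon form.
R2 ← R2 − (2/3)·R1: [0, -4/3, -2, 0, 0, -4/3]
R3 ← R3 − (1/3)·R1: [0, -8/3, -4, 0, 0, -8/3]
R4 ← R4 − (1/3)·R1: [0, 10/3, 5, 0, 0, 10/3]
R3 ← R3 − (2)·R2: [0, 0, 0, 0, 0, 0]
R4 ← R4 + (5/2)·R2: [0, 0, 0, 0, 0, 0]
Echelon form has 2 nonzero rows, so rank(P) = 2.
The row space has dimension equal to the rank: 2.

2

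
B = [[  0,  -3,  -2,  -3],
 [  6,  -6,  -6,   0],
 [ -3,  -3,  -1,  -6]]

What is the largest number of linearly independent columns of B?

Row reduce to echelon form.
Swap R1 ↔ R2
R3 ← R3 + (1/2)·R1: [0, -6, -4, -6]
R3 ← R3 − (2)·R2: [0, 0, 0, 0]
Echelon form has 2 nonzero rows, so rank(B) = 2.
The rank gives the maximum number of linearly independent columns: 2.

2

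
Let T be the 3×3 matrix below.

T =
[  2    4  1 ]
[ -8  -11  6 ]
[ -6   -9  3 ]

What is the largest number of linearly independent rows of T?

2

Row reduce to echelon form.
R2 ← R2 + (4)·R1: [0, 5, 10]
R3 ← R3 + (3)·R1: [0, 3, 6]
R3 ← R3 − (3/5)·R2: [0, 0, 0]
Echelon form has 2 nonzero rows, so rank(T) = 2.
The rank gives the maximum number of linearly independent rows: 2.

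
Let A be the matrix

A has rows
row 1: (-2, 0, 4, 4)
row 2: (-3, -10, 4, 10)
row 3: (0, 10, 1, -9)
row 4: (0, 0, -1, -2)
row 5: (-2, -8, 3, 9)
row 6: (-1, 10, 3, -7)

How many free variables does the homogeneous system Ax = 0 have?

Row reduce to echelon form.
R2 ← R2 − (3/2)·R1: [0, -10, -2, 4]
R5 ← R5 − R1: [0, -8, -1, 5]
R6 ← R6 − (1/2)·R1: [0, 10, 1, -9]
R3 ← R3 + R2: [0, 0, -1, -5]
R5 ← R5 − (4/5)·R2: [0, 0, 3/5, 9/5]
R6 ← R6 + R2: [0, 0, -1, -5]
R4 ← R4 − R3: [0, 0, 0, 3]
R5 ← R5 + (3/5)·R3: [0, 0, 0, -6/5]
R6 ← R6 − R3: [0, 0, 0, 0]
R5 ← R5 + (2/5)·R4: [0, 0, 0, 0]
4 nonzero rows, so rank(A) = 4.
A has 4 columns; by rank–nullity, nullity = 4 − 4 = 0.

0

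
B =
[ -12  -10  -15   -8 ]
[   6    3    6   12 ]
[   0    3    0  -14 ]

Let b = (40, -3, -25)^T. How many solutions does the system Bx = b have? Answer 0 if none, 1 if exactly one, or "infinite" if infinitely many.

infinite

Row reduce the augmented matrix [B | b].
R2 ← R2 + (1/2)·R1: [0, -2, -3/2, 8, 17]
R3 ← R3 + (3/2)·R2: [0, 0, -9/4, -2, 1/2]
The echelon form has 3 nonzero rows, and every pivot lies in the first 4 columns, so rank(B) = rank([B|b]) = 3.
The system is consistent.
rank = 3 < 4 unknowns, so there are infinitely many solutions.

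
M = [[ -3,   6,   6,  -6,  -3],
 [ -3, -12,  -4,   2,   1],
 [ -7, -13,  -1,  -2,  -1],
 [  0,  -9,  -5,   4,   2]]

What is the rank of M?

2

Row reduce to echelon form.
R2 ← R2 − R1: [0, -18, -10, 8, 4]
R3 ← R3 − (7/3)·R1: [0, -27, -15, 12, 6]
R3 ← R3 − (3/2)·R2: [0, 0, 0, 0, 0]
R4 ← R4 − (1/2)·R2: [0, 0, 0, 0, 0]
Echelon form has 2 nonzero rows, so rank(M) = 2.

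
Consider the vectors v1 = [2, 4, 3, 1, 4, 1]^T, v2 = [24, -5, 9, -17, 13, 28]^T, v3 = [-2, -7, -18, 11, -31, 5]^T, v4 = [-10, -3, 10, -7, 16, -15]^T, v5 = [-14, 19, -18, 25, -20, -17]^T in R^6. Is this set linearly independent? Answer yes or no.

no

Form the matrix with these vectors as rows and row reduce.
R2 ← R2 − (12)·R1: [0, -53, -27, -29, -35, 16]
R3 ← R3 + R1: [0, -3, -15, 12, -27, 6]
R4 ← R4 + (5)·R1: [0, 17, 25, -2, 36, -10]
R5 ← R5 + (7)·R1: [0, 47, 3, 32, 8, -10]
R3 ← R3 − (3/53)·R2: [0, 0, -714/53, 723/53, -1326/53, 270/53]
R4 ← R4 + (17/53)·R2: [0, 0, 866/53, -599/53, 1313/53, -258/53]
R5 ← R5 + (47/53)·R2: [0, 0, -1110/53, 333/53, -1221/53, 222/53]
R4 ← R4 + (433/357)·R3: [0, 0, 0, 624/119, -39/7, 156/119]
R5 ← R5 − (185/119)·R3: [0, 0, 0, -1776/119, 111/7, -444/119]
R5 ← R5 + (37/13)·R4: [0, 0, 0, 0, 0, 0]
4 nonzero rows, so the 5 vectors span a space of dimension 4.
Since 4 < 5, the vectors are linearly dependent.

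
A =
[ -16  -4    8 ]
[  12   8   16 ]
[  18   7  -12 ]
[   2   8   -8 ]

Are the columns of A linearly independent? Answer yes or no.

Row reduce A to echelon form.
R2 ← R2 + (3/4)·R1: [0, 5, 22]
R3 ← R3 + (9/8)·R1: [0, 5/2, -3]
R4 ← R4 + (1/8)·R1: [0, 15/2, -7]
R3 ← R3 − (1/2)·R2: [0, 0, -14]
R4 ← R4 − (3/2)·R2: [0, 0, -40]
R4 ← R4 − (20/7)·R3: [0, 0, 0]
3 pivots among 3 columns.
Every column is a pivot column, so the columns are linearly independent.

yes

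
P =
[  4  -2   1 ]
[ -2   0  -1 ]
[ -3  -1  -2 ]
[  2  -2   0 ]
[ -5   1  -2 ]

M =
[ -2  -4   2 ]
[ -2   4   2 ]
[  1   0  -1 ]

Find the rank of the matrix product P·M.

First compute PM:
[[ -3, -24,   3],
 [  3,   8,  -3],
 [  6,   8,  -6],
 [  0, -16,   0],
 [  6,  24,  -6]]
Now row reduce the product.
R2 ← R2 + R1: [0, -16, 0]
R3 ← R3 + (2)·R1: [0, -40, 0]
R5 ← R5 + (2)·R1: [0, -24, 0]
R3 ← R3 − (5/2)·R2: [0, 0, 0]
R4 ← R4 − R2: [0, 0, 0]
R5 ← R5 − (3/2)·R2: [0, 0, 0]
2 nonzero rows, so rank(PM) = 2.

2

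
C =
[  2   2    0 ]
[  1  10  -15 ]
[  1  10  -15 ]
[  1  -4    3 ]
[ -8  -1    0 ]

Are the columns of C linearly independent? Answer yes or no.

yes

Row reduce C to echelon form.
R2 ← R2 − (1/2)·R1: [0, 9, -15]
R3 ← R3 − (1/2)·R1: [0, 9, -15]
R4 ← R4 − (1/2)·R1: [0, -5, 3]
R5 ← R5 + (4)·R1: [0, 7, 0]
R3 ← R3 − R2: [0, 0, 0]
R4 ← R4 + (5/9)·R2: [0, 0, -16/3]
R5 ← R5 − (7/9)·R2: [0, 0, 35/3]
Swap R3 ↔ R4
R5 ← R5 + (35/16)·R3: [0, 0, 0]
3 pivots among 3 columns.
Every column is a pivot column, so the columns are linearly independent.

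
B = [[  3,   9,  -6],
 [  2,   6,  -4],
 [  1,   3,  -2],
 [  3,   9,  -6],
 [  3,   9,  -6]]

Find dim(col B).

1

Row reduce to echelon form.
R2 ← R2 − (2/3)·R1: [0, 0, 0]
R3 ← R3 − (1/3)·R1: [0, 0, 0]
R4 ← R4 − R1: [0, 0, 0]
R5 ← R5 − R1: [0, 0, 0]
Echelon form has 1 nonzero row, so rank(B) = 1.
The column space has dimension equal to the rank: 1.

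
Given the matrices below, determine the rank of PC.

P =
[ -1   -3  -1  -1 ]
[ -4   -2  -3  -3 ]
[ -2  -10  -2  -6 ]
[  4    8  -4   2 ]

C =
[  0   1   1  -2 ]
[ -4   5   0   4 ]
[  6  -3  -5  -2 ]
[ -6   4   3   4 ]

First compute PC:
[[ 12, -17,   1, -12],
 [  8, -17,   2,  -6],
 [ 64, -70, -10, -56],
 [-68,  64,  30,  40]]
Now row reduce the product.
R2 ← R2 − (2/3)·R1: [0, -17/3, 4/3, 2]
R3 ← R3 − (16/3)·R1: [0, 62/3, -46/3, 8]
R4 ← R4 + (17/3)·R1: [0, -97/3, 107/3, -28]
R3 ← R3 + (62/17)·R2: [0, 0, -178/17, 260/17]
R4 ← R4 − (97/17)·R2: [0, 0, 477/17, -670/17]
R4 ← R4 + (477/178)·R3: [0, 0, 0, 140/89]
4 nonzero rows, so rank(PC) = 4.

4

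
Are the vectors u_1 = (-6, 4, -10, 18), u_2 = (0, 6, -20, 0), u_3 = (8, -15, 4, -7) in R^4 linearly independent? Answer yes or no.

Form the matrix with these vectors as rows and row reduce.
R3 ← R3 + (4/3)·R1: [0, -29/3, -28/3, 17]
R3 ← R3 + (29/18)·R2: [0, 0, -374/9, 17]
3 nonzero rows, so the 3 vectors span a space of dimension 3.
Since 3 = 3, the vectors are linearly independent.

yes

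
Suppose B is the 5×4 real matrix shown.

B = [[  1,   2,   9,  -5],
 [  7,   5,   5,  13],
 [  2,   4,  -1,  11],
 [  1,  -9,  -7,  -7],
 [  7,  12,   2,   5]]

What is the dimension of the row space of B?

Row reduce to echelon form.
R2 ← R2 − (7)·R1: [0, -9, -58, 48]
R3 ← R3 − (2)·R1: [0, 0, -19, 21]
R4 ← R4 − R1: [0, -11, -16, -2]
R5 ← R5 − (7)·R1: [0, -2, -61, 40]
R4 ← R4 − (11/9)·R2: [0, 0, 494/9, -182/3]
R5 ← R5 − (2/9)·R2: [0, 0, -433/9, 88/3]
R4 ← R4 + (26/9)·R3: [0, 0, 0, 0]
R5 ← R5 − (433/171)·R3: [0, 0, 0, -453/19]
Swap R4 ↔ R5
Echelon form has 4 nonzero rows, so rank(B) = 4.
The row space has dimension equal to the rank: 4.

4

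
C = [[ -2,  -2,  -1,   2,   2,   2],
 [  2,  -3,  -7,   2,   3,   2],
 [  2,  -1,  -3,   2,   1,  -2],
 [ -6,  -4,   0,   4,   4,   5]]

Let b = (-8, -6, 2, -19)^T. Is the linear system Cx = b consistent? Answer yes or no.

Row reduce the augmented matrix [C | b].
R2 ← R2 + R1: [0, -5, -8, 4, 5, 4, -14]
R3 ← R3 + R1: [0, -3, -4, 4, 3, 0, -6]
R4 ← R4 − (3)·R1: [0, 2, 3, -2, -2, -1, 5]
R3 ← R3 − (3/5)·R2: [0, 0, 4/5, 8/5, 0, -12/5, 12/5]
R4 ← R4 + (2/5)·R2: [0, 0, -1/5, -2/5, 0, 3/5, -3/5]
R4 ← R4 + (1/4)·R3: [0, 0, 0, 0, 0, 0, 0]
The echelon form has 3 nonzero rows, and every pivot lies in the first 6 columns, so rank(C) = rank([C|b]) = 3.
The system is consistent.

yes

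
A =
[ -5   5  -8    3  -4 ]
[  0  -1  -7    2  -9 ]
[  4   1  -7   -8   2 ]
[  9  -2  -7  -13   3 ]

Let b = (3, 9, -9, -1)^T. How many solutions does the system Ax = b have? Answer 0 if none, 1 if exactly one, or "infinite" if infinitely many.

0

Row reduce the augmented matrix [A | b].
R3 ← R3 + (4/5)·R1: [0, 5, -67/5, -28/5, -6/5, -33/5]
R4 ← R4 + (9/5)·R1: [0, 7, -107/5, -38/5, -21/5, 22/5]
R3 ← R3 + (5)·R2: [0, 0, -242/5, 22/5, -231/5, 192/5]
R4 ← R4 + (7)·R2: [0, 0, -352/5, 32/5, -336/5, 337/5]
R4 ← R4 − (16/11)·R3: [0, 0, 0, 0, 0, 127/11]
The echelon form has 4 nonzero rows; the last pivot sits in the augmented column, so rank(A) = 3 but rank([A|b]) = 4.
Since the ranks differ, the system is inconsistent.
It has no solutions.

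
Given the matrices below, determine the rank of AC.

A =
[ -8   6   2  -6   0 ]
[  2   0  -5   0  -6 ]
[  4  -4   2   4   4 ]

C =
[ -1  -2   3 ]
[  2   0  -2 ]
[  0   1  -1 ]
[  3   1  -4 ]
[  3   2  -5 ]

2

First compute AC:
[[  2,  12, -14],
 [-20, -21,  41],
 [ 12,   6, -18]]
Now row reduce the product.
R2 ← R2 + (10)·R1: [0, 99, -99]
R3 ← R3 − (6)·R1: [0, -66, 66]
R3 ← R3 + (2/3)·R2: [0, 0, 0]
2 nonzero rows, so rank(AC) = 2.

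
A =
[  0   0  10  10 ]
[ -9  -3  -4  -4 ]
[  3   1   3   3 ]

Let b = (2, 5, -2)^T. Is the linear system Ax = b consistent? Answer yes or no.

no

Row reduce the augmented matrix [A | b].
Swap R1 ↔ R2
R3 ← R3 + (1/3)·R1: [0, 0, 5/3, 5/3, -1/3]
R3 ← R3 − (1/6)·R2: [0, 0, 0, 0, -2/3]
The echelon form has 3 nonzero rows; the last pivot sits in the augmented column, so rank(A) = 2 but rank([A|b]) = 3.
Since the ranks differ, the system is inconsistent.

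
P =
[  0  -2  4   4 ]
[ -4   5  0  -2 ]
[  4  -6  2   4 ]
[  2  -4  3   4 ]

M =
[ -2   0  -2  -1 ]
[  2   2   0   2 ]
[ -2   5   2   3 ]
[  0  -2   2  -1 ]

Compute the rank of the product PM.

First compute PM:
[[-12,   8,  16,   4],
 [ 18,  14,   4,  16],
 [-24, -10,   4, -14],
 [-18,  -1,  10,  -5]]
Now row reduce the product.
R2 ← R2 + (3/2)·R1: [0, 26, 28, 22]
R3 ← R3 − (2)·R1: [0, -26, -28, -22]
R4 ← R4 − (3/2)·R1: [0, -13, -14, -11]
R3 ← R3 + R2: [0, 0, 0, 0]
R4 ← R4 + (1/2)·R2: [0, 0, 0, 0]
2 nonzero rows, so rank(PM) = 2.

2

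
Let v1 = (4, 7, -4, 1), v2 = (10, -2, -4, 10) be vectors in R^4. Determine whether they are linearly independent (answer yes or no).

Form the matrix with these vectors as rows and row reduce.
R2 ← R2 − (5/2)·R1: [0, -39/2, 6, 15/2]
2 nonzero rows, so the 2 vectors span a space of dimension 2.
Since 2 = 2, the vectors are linearly independent.

yes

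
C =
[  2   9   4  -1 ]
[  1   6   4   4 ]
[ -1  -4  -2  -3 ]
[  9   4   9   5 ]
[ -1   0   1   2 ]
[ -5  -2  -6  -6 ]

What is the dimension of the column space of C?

4

Row reduce to echelon form.
R2 ← R2 − (1/2)·R1: [0, 3/2, 2, 9/2]
R3 ← R3 + (1/2)·R1: [0, 1/2, 0, -7/2]
R4 ← R4 − (9/2)·R1: [0, -73/2, -9, 19/2]
R5 ← R5 + (1/2)·R1: [0, 9/2, 3, 3/2]
R6 ← R6 + (5/2)·R1: [0, 41/2, 4, -17/2]
R3 ← R3 − (1/3)·R2: [0, 0, -2/3, -5]
R4 ← R4 + (73/3)·R2: [0, 0, 119/3, 119]
R5 ← R5 − (3)·R2: [0, 0, -3, -12]
R6 ← R6 − (41/3)·R2: [0, 0, -70/3, -70]
R4 ← R4 + (119/2)·R3: [0, 0, 0, -357/2]
R5 ← R5 − (9/2)·R3: [0, 0, 0, 21/2]
R6 ← R6 − (35)·R3: [0, 0, 0, 105]
R5 ← R5 + (1/17)·R4: [0, 0, 0, 0]
R6 ← R6 + (10/17)·R4: [0, 0, 0, 0]
Echelon form has 4 nonzero rows, so rank(C) = 4.
The column space has dimension equal to the rank: 4.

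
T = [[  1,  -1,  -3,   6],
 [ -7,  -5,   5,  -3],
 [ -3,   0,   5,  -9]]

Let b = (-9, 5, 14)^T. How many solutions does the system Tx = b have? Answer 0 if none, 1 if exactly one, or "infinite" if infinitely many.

infinite

Row reduce the augmented matrix [T | b].
R2 ← R2 + (7)·R1: [0, -12, -16, 39, -58]
R3 ← R3 + (3)·R1: [0, -3, -4, 9, -13]
R3 ← R3 − (1/4)·R2: [0, 0, 0, -3/4, 3/2]
The echelon form has 3 nonzero rows, and every pivot lies in the first 4 columns, so rank(T) = rank([T|b]) = 3.
The system is consistent.
rank = 3 < 4 unknowns, so there are infinitely many solutions.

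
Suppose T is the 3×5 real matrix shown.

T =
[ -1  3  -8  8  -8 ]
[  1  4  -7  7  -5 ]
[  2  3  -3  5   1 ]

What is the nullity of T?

2

Row reduce to echelon form.
R2 ← R2 + R1: [0, 7, -15, 15, -13]
R3 ← R3 + (2)·R1: [0, 9, -19, 21, -15]
R3 ← R3 − (9/7)·R2: [0, 0, 2/7, 12/7, 12/7]
3 nonzero rows, so rank(T) = 3.
T has 5 columns; by rank–nullity, nullity = 5 − 3 = 2.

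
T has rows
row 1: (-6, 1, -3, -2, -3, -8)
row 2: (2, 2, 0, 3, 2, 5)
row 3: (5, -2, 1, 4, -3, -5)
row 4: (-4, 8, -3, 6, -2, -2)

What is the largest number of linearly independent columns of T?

4

Row reduce to echelon form.
R2 ← R2 + (1/3)·R1: [0, 7/3, -1, 7/3, 1, 7/3]
R3 ← R3 + (5/6)·R1: [0, -7/6, -3/2, 7/3, -11/2, -35/3]
R4 ← R4 − (2/3)·R1: [0, 22/3, -1, 22/3, 0, 10/3]
R3 ← R3 + (1/2)·R2: [0, 0, -2, 7/2, -5, -21/2]
R4 ← R4 − (22/7)·R2: [0, 0, 15/7, 0, -22/7, -4]
R4 ← R4 + (15/14)·R3: [0, 0, 0, 15/4, -17/2, -61/4]
Echelon form has 4 nonzero rows, so rank(T) = 4.
The rank gives the maximum number of linearly independent columns: 4.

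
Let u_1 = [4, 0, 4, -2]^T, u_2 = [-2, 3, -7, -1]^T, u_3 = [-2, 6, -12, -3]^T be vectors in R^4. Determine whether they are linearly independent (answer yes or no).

Form the matrix with these vectors as rows and row reduce.
R2 ← R2 + (1/2)·R1: [0, 3, -5, -2]
R3 ← R3 + (1/2)·R1: [0, 6, -10, -4]
R3 ← R3 − (2)·R2: [0, 0, 0, 0]
2 nonzero rows, so the 3 vectors span a space of dimension 2.
Since 2 < 3, the vectors are linearly dependent.

no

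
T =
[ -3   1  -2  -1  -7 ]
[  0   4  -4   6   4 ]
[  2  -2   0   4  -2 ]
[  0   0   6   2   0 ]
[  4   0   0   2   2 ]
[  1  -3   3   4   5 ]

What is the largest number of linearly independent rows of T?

5

Row reduce to echelon form.
R3 ← R3 + (2/3)·R1: [0, -4/3, -4/3, 10/3, -20/3]
R5 ← R5 + (4/3)·R1: [0, 4/3, -8/3, 2/3, -22/3]
R6 ← R6 + (1/3)·R1: [0, -8/3, 7/3, 11/3, 8/3]
R3 ← R3 + (1/3)·R2: [0, 0, -8/3, 16/3, -16/3]
R5 ← R5 − (1/3)·R2: [0, 0, -4/3, -4/3, -26/3]
R6 ← R6 + (2/3)·R2: [0, 0, -1/3, 23/3, 16/3]
R4 ← R4 + (9/4)·R3: [0, 0, 0, 14, -12]
R5 ← R5 − (1/2)·R3: [0, 0, 0, -4, -6]
R6 ← R6 − (1/8)·R3: [0, 0, 0, 7, 6]
R5 ← R5 + (2/7)·R4: [0, 0, 0, 0, -66/7]
R6 ← R6 − (1/2)·R4: [0, 0, 0, 0, 12]
R6 ← R6 + (14/11)·R5: [0, 0, 0, 0, 0]
Echelon form has 5 nonzero rows, so rank(T) = 5.
The rank gives the maximum number of linearly independent rows: 5.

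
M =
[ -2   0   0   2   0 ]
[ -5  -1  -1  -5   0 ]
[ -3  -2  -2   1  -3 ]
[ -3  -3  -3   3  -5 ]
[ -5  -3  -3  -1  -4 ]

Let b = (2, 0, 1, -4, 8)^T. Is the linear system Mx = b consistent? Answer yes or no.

Row reduce the augmented matrix [M | b].
R2 ← R2 − (5/2)·R1: [0, -1, -1, -10, 0, -5]
R3 ← R3 − (3/2)·R1: [0, -2, -2, -2, -3, -2]
R4 ← R4 − (3/2)·R1: [0, -3, -3, 0, -5, -7]
R5 ← R5 − (5/2)·R1: [0, -3, -3, -6, -4, 3]
R3 ← R3 − (2)·R2: [0, 0, 0, 18, -3, 8]
R4 ← R4 − (3)·R2: [0, 0, 0, 30, -5, 8]
R5 ← R5 − (3)·R2: [0, 0, 0, 24, -4, 18]
R4 ← R4 − (5/3)·R3: [0, 0, 0, 0, 0, -16/3]
R5 ← R5 − (4/3)·R3: [0, 0, 0, 0, 0, 22/3]
R5 ← R5 + (11/8)·R4: [0, 0, 0, 0, 0, 0]
The echelon form has 4 nonzero rows; the last pivot sits in the augmented column, so rank(M) = 3 but rank([M|b]) = 4.
Since the ranks differ, the system is inconsistent.

no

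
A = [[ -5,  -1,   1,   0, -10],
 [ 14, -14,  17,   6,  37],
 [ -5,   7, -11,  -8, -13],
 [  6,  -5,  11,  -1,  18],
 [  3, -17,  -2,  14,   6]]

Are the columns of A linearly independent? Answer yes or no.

Row reduce A to echelon form.
R2 ← R2 + (14/5)·R1: [0, -84/5, 99/5, 6, 9]
R3 ← R3 − R1: [0, 8, -12, -8, -3]
R4 ← R4 + (6/5)·R1: [0, -31/5, 61/5, -1, 6]
R5 ← R5 + (3/5)·R1: [0, -88/5, -7/5, 14, 0]
R3 ← R3 + (10/21)·R2: [0, 0, -18/7, -36/7, 9/7]
R4 ← R4 − (31/84)·R2: [0, 0, 137/28, -45/14, 75/28]
R5 ← R5 − (22/21)·R2: [0, 0, -155/7, 54/7, -66/7]
R4 ← R4 + (137/72)·R3: [0, 0, 0, -13, 41/8]
R5 ← R5 − (155/18)·R3: [0, 0, 0, 52, -41/2]
R5 ← R5 + (4)·R4: [0, 0, 0, 0, 0]
4 pivots among 5 columns.
Only 4 < 5 pivot columns, so the columns are linearly dependent.

no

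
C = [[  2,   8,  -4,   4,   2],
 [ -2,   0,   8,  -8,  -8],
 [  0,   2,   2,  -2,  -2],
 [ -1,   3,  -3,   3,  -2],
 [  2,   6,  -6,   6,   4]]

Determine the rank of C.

3

Row reduce to echelon form.
R2 ← R2 + R1: [0, 8, 4, -4, -6]
R4 ← R4 + (1/2)·R1: [0, 7, -5, 5, -1]
R5 ← R5 − R1: [0, -2, -2, 2, 2]
R3 ← R3 − (1/4)·R2: [0, 0, 1, -1, -1/2]
R4 ← R4 − (7/8)·R2: [0, 0, -17/2, 17/2, 17/4]
R5 ← R5 + (1/4)·R2: [0, 0, -1, 1, 1/2]
R4 ← R4 + (17/2)·R3: [0, 0, 0, 0, 0]
R5 ← R5 + R3: [0, 0, 0, 0, 0]
Echelon form has 3 nonzero rows, so rank(C) = 3.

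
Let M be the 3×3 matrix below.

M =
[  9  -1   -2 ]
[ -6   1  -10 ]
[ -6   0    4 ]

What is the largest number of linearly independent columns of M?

Row reduce to echelon form.
R2 ← R2 + (2/3)·R1: [0, 1/3, -34/3]
R3 ← R3 + (2/3)·R1: [0, -2/3, 8/3]
R3 ← R3 + (2)·R2: [0, 0, -20]
Echelon form has 3 nonzero rows, so rank(M) = 3.
The rank gives the maximum number of linearly independent columns: 3.

3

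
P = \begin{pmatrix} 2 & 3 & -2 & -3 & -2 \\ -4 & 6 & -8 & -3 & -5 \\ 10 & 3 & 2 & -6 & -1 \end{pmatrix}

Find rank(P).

Row reduce to echelon form.
R2 ← R2 + (2)·R1: [0, 12, -12, -9, -9]
R3 ← R3 − (5)·R1: [0, -12, 12, 9, 9]
R3 ← R3 + R2: [0, 0, 0, 0, 0]
Echelon form has 2 nonzero rows, so rank(P) = 2.

2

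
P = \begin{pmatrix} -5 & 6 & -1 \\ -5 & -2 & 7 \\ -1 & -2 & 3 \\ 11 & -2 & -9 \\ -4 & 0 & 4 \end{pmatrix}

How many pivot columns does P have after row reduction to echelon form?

2

Row reduce to echelon form.
R2 ← R2 − R1: [0, -8, 8]
R3 ← R3 − (1/5)·R1: [0, -16/5, 16/5]
R4 ← R4 + (11/5)·R1: [0, 56/5, -56/5]
R5 ← R5 − (4/5)·R1: [0, -24/5, 24/5]
R3 ← R3 − (2/5)·R2: [0, 0, 0]
R4 ← R4 + (7/5)·R2: [0, 0, 0]
R5 ← R5 − (3/5)·R2: [0, 0, 0]
Echelon form has 2 nonzero rows, so rank(P) = 2.
Each nonzero row contributes one pivot column: 2 pivot columns.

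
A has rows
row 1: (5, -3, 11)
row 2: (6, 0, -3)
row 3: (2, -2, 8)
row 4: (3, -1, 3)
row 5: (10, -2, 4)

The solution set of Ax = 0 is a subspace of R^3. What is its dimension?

Row reduce to echelon form.
R2 ← R2 − (6/5)·R1: [0, 18/5, -81/5]
R3 ← R3 − (2/5)·R1: [0, -4/5, 18/5]
R4 ← R4 − (3/5)·R1: [0, 4/5, -18/5]
R5 ← R5 − (2)·R1: [0, 4, -18]
R3 ← R3 + (2/9)·R2: [0, 0, 0]
R4 ← R4 − (2/9)·R2: [0, 0, 0]
R5 ← R5 − (10/9)·R2: [0, 0, 0]
2 nonzero rows, so rank(A) = 2.
A has 3 columns; by rank–nullity, nullity = 3 − 2 = 1.

1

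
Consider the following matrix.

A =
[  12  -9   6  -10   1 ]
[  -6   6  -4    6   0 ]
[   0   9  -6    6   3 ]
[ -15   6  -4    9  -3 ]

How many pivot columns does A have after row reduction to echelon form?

2

Row reduce to echelon form.
R2 ← R2 + (1/2)·R1: [0, 3/2, -1, 1, 1/2]
R4 ← R4 + (5/4)·R1: [0, -21/4, 7/2, -7/2, -7/4]
R3 ← R3 − (6)·R2: [0, 0, 0, 0, 0]
R4 ← R4 + (7/2)·R2: [0, 0, 0, 0, 0]
Echelon form has 2 nonzero rows, so rank(A) = 2.
Each nonzero row contributes one pivot column: 2 pivot columns.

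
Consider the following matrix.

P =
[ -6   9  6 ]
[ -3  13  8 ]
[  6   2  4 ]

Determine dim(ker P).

0

Row reduce to echelon form.
R2 ← R2 − (1/2)·R1: [0, 17/2, 5]
R3 ← R3 + R1: [0, 11, 10]
R3 ← R3 − (22/17)·R2: [0, 0, 60/17]
3 nonzero rows, so rank(P) = 3.
P has 3 columns; by rank–nullity, nullity = 3 − 3 = 0.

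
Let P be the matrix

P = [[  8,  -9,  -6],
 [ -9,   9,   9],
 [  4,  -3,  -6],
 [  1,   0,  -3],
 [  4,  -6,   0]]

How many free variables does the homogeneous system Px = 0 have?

Row reduce to echelon form.
R2 ← R2 + (9/8)·R1: [0, -9/8, 9/4]
R3 ← R3 − (1/2)·R1: [0, 3/2, -3]
R4 ← R4 − (1/8)·R1: [0, 9/8, -9/4]
R5 ← R5 − (1/2)·R1: [0, -3/2, 3]
R3 ← R3 + (4/3)·R2: [0, 0, 0]
R4 ← R4 + R2: [0, 0, 0]
R5 ← R5 − (4/3)·R2: [0, 0, 0]
2 nonzero rows, so rank(P) = 2.
P has 3 columns; by rank–nullity, nullity = 3 − 2 = 1.

1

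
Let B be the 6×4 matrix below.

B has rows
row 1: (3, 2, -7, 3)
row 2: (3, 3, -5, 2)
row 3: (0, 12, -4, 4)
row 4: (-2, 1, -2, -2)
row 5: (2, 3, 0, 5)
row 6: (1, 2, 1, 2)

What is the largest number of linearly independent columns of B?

4

Row reduce to echelon form.
R2 ← R2 − R1: [0, 1, 2, -1]
R4 ← R4 + (2/3)·R1: [0, 7/3, -20/3, 0]
R5 ← R5 − (2/3)·R1: [0, 5/3, 14/3, 3]
R6 ← R6 − (1/3)·R1: [0, 4/3, 10/3, 1]
R3 ← R3 − (12)·R2: [0, 0, -28, 16]
R4 ← R4 − (7/3)·R2: [0, 0, -34/3, 7/3]
R5 ← R5 − (5/3)·R2: [0, 0, 4/3, 14/3]
R6 ← R6 − (4/3)·R2: [0, 0, 2/3, 7/3]
R4 ← R4 − (17/42)·R3: [0, 0, 0, -29/7]
R5 ← R5 + (1/21)·R3: [0, 0, 0, 38/7]
R6 ← R6 + (1/42)·R3: [0, 0, 0, 19/7]
R5 ← R5 + (38/29)·R4: [0, 0, 0, 0]
R6 ← R6 + (19/29)·R4: [0, 0, 0, 0]
Echelon form has 4 nonzero rows, so rank(B) = 4.
The rank gives the maximum number of linearly independent columns: 4.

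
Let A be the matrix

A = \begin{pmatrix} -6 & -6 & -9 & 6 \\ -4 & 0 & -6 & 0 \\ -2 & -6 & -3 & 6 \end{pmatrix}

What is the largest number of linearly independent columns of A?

2

Row reduce to echelon form.
R2 ← R2 − (2/3)·R1: [0, 4, 0, -4]
R3 ← R3 − (1/3)·R1: [0, -4, 0, 4]
R3 ← R3 + R2: [0, 0, 0, 0]
Echelon form has 2 nonzero rows, so rank(A) = 2.
The rank gives the maximum number of linearly independent columns: 2.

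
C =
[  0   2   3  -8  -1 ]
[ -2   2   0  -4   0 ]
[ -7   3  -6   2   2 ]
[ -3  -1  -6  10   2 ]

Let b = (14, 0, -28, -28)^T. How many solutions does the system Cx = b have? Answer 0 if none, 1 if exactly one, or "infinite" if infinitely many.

Row reduce the augmented matrix [C | b].
Swap R1 ↔ R2
R3 ← R3 − (7/2)·R1: [0, -4, -6, 16, 2, -28]
R4 ← R4 − (3/2)·R1: [0, -4, -6, 16, 2, -28]
R3 ← R3 + (2)·R2: [0, 0, 0, 0, 0, 0]
R4 ← R4 + (2)·R2: [0, 0, 0, 0, 0, 0]
The echelon form has 2 nonzero rows, and every pivot lies in the first 5 columns, so rank(C) = rank([C|b]) = 2.
The system is consistent.
rank = 2 < 5 unknowns, so there are infinitely many solutions.

infinite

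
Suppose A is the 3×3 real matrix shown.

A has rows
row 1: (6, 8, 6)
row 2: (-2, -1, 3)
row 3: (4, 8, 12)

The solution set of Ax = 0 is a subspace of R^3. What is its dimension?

1

Row reduce to echelon form.
R2 ← R2 + (1/3)·R1: [0, 5/3, 5]
R3 ← R3 − (2/3)·R1: [0, 8/3, 8]
R3 ← R3 − (8/5)·R2: [0, 0, 0]
2 nonzero rows, so rank(A) = 2.
A has 3 columns; by rank–nullity, nullity = 3 − 2 = 1.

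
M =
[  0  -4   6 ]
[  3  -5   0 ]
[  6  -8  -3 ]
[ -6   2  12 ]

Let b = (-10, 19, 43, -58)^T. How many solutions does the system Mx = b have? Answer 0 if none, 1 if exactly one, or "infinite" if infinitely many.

Row reduce the augmented matrix [M | b].
Swap R1 ↔ R2
R3 ← R3 − (2)·R1: [0, 2, -3, 5]
R4 ← R4 + (2)·R1: [0, -8, 12, -20]
R3 ← R3 + (1/2)·R2: [0, 0, 0, 0]
R4 ← R4 − (2)·R2: [0, 0, 0, 0]
The echelon form has 2 nonzero rows, and every pivot lies in the first 3 columns, so rank(M) = rank([M|b]) = 2.
The system is consistent.
rank = 2 < 3 unknowns, so there are infinitely many solutions.

infinite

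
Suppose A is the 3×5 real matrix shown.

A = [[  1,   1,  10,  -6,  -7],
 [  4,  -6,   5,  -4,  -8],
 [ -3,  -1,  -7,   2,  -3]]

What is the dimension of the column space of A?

Row reduce to echelon form.
R2 ← R2 − (4)·R1: [0, -10, -35, 20, 20]
R3 ← R3 + (3)·R1: [0, 2, 23, -16, -24]
R3 ← R3 + (1/5)·R2: [0, 0, 16, -12, -20]
Echelon form has 3 nonzero rows, so rank(A) = 3.
The column space has dimension equal to the rank: 3.

3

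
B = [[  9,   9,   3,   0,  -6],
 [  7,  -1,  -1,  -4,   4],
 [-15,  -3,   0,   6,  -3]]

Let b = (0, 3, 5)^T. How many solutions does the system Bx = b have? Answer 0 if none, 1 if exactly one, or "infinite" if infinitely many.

Row reduce the augmented matrix [B | b].
R2 ← R2 − (7/9)·R1: [0, -8, -10/3, -4, 26/3, 3]
R3 ← R3 + (5/3)·R1: [0, 12, 5, 6, -13, 5]
R3 ← R3 + (3/2)·R2: [0, 0, 0, 0, 0, 19/2]
The echelon form has 3 nonzero rows; the last pivot sits in the augmented column, so rank(B) = 2 but rank([B|b]) = 3.
Since the ranks differ, the system is inconsistent.
It has no solutions.

0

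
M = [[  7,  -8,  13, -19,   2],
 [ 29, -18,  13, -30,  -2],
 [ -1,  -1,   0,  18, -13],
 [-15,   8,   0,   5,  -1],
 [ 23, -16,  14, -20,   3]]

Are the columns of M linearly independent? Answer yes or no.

yes

Row reduce M to echelon form.
R2 ← R2 − (29/7)·R1: [0, 106/7, -286/7, 341/7, -72/7]
R3 ← R3 + (1/7)·R1: [0, -15/7, 13/7, 107/7, -89/7]
R4 ← R4 + (15/7)·R1: [0, -64/7, 195/7, -250/7, 23/7]
R5 ← R5 − (23/7)·R1: [0, 72/7, -201/7, 297/7, -25/7]
R3 ← R3 + (15/106)·R2: [0, 0, -208/53, 2351/106, -751/53]
R4 ← R4 + (32/53)·R2: [0, 0, 169/53, -334/53, -155/53]
R5 ← R5 − (36/53)·R2: [0, 0, -51/53, 495/53, 181/53]
R4 ← R4 + (13/16)·R3: [0, 0, 0, 375/32, -231/16]
R5 ← R5 − (51/208)·R3: [0, 0, 0, 1623/416, 1433/208]
R5 ← R5 − (541/1625)·R4: [0, 0, 0, 0, 1462/125]
5 pivots among 5 columns.
Every column is a pivot column, so the columns are linearly independent.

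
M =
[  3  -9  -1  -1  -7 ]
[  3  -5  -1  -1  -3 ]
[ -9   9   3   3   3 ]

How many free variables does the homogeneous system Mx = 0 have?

3

Row reduce to echelon form.
R2 ← R2 − R1: [0, 4, 0, 0, 4]
R3 ← R3 + (3)·R1: [0, -18, 0, 0, -18]
R3 ← R3 + (9/2)·R2: [0, 0, 0, 0, 0]
2 nonzero rows, so rank(M) = 2.
M has 5 columns; by rank–nullity, nullity = 5 − 2 = 3.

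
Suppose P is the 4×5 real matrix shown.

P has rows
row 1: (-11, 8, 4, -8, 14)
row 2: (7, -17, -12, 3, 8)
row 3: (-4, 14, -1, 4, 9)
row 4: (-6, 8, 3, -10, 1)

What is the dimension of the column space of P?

Row reduce to echelon form.
R2 ← R2 + (7/11)·R1: [0, -131/11, -104/11, -23/11, 186/11]
R3 ← R3 − (4/11)·R1: [0, 122/11, -27/11, 76/11, 43/11]
R4 ← R4 − (6/11)·R1: [0, 40/11, 9/11, -62/11, -73/11]
R3 ← R3 + (122/131)·R2: [0, 0, -1475/131, 650/131, 2575/131]
R4 ← R4 + (40/131)·R2: [0, 0, -271/131, -822/131, -193/131]
R4 ← R4 − (271/1475)·R3: [0, 0, 0, -424/59, -300/59]
Echelon form has 4 nonzero rows, so rank(P) = 4.
The column space has dimension equal to the rank: 4.

4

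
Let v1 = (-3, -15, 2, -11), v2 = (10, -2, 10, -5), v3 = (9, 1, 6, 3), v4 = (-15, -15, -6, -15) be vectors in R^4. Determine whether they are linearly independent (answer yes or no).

no

Form the matrix with these vectors as rows and row reduce.
R2 ← R2 + (10/3)·R1: [0, -52, 50/3, -125/3]
R3 ← R3 + (3)·R1: [0, -44, 12, -30]
R4 ← R4 − (5)·R1: [0, 60, -16, 40]
R3 ← R3 − (11/13)·R2: [0, 0, -82/39, 205/39]
R4 ← R4 + (15/13)·R2: [0, 0, 42/13, -105/13]
R4 ← R4 + (63/41)·R3: [0, 0, 0, 0]
3 nonzero rows, so the 4 vectors span a space of dimension 3.
Since 3 < 4, the vectors are linearly dependent.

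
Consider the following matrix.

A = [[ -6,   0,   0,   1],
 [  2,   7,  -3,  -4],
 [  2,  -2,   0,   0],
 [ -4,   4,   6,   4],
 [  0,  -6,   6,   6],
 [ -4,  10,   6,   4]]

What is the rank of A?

Row reduce to echelon form.
R2 ← R2 + (1/3)·R1: [0, 7, -3, -11/3]
R3 ← R3 + (1/3)·R1: [0, -2, 0, 1/3]
R4 ← R4 − (2/3)·R1: [0, 4, 6, 10/3]
R6 ← R6 − (2/3)·R1: [0, 10, 6, 10/3]
R3 ← R3 + (2/7)·R2: [0, 0, -6/7, -5/7]
R4 ← R4 − (4/7)·R2: [0, 0, 54/7, 38/7]
R5 ← R5 + (6/7)·R2: [0, 0, 24/7, 20/7]
R6 ← R6 − (10/7)·R2: [0, 0, 72/7, 60/7]
R4 ← R4 + (9)·R3: [0, 0, 0, -1]
R5 ← R5 + (4)·R3: [0, 0, 0, 0]
R6 ← R6 + (12)·R3: [0, 0, 0, 0]
Echelon form has 4 nonzero rows, so rank(A) = 4.

4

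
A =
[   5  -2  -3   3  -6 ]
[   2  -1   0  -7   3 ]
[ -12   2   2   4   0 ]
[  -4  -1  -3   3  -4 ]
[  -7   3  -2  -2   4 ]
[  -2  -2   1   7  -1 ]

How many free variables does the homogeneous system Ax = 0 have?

Row reduce to echelon form.
R2 ← R2 − (2/5)·R1: [0, -1/5, 6/5, -41/5, 27/5]
R3 ← R3 + (12/5)·R1: [0, -14/5, -26/5, 56/5, -72/5]
R4 ← R4 + (4/5)·R1: [0, -13/5, -27/5, 27/5, -44/5]
R5 ← R5 + (7/5)·R1: [0, 1/5, -31/5, 11/5, -22/5]
R6 ← R6 + (2/5)·R1: [0, -14/5, -1/5, 41/5, -17/5]
R3 ← R3 − (14)·R2: [0, 0, -22, 126, -90]
R4 ← R4 − (13)·R2: [0, 0, -21, 112, -79]
R5 ← R5 + R2: [0, 0, -5, -6, 1]
R6 ← R6 − (14)·R2: [0, 0, -17, 123, -79]
R4 ← R4 − (21/22)·R3: [0, 0, 0, -91/11, 76/11]
R5 ← R5 − (5/22)·R3: [0, 0, 0, -381/11, 236/11]
R6 ← R6 − (17/22)·R3: [0, 0, 0, 282/11, -104/11]
R5 ← R5 − (381/91)·R4: [0, 0, 0, 0, -680/91]
R6 ← R6 + (282/91)·R4: [0, 0, 0, 0, 1088/91]
R6 ← R6 + (8/5)·R5: [0, 0, 0, 0, 0]
5 nonzero rows, so rank(A) = 5.
A has 5 columns; by rank–nullity, nullity = 5 − 5 = 0.

0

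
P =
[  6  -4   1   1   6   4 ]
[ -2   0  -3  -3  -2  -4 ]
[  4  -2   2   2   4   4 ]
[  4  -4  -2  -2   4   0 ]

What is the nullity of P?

Row reduce to echelon form.
R2 ← R2 + (1/3)·R1: [0, -4/3, -8/3, -8/3, 0, -8/3]
R3 ← R3 − (2/3)·R1: [0, 2/3, 4/3, 4/3, 0, 4/3]
R4 ← R4 − (2/3)·R1: [0, -4/3, -8/3, -8/3, 0, -8/3]
R3 ← R3 + (1/2)·R2: [0, 0, 0, 0, 0, 0]
R4 ← R4 − R2: [0, 0, 0, 0, 0, 0]
2 nonzero rows, so rank(P) = 2.
P has 6 columns; by rank–nullity, nullity = 6 − 2 = 4.

4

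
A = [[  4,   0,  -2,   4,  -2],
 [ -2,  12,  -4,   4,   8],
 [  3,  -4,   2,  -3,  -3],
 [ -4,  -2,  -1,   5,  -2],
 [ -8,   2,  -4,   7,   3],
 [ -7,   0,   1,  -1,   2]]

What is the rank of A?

4

Row reduce to echelon form.
R2 ← R2 + (1/2)·R1: [0, 12, -5, 6, 7]
R3 ← R3 − (3/4)·R1: [0, -4, 7/2, -6, -3/2]
R4 ← R4 + R1: [0, -2, -3, 9, -4]
R5 ← R5 + (2)·R1: [0, 2, -8, 15, -1]
R6 ← R6 + (7/4)·R1: [0, 0, -5/2, 6, -3/2]
R3 ← R3 + (1/3)·R2: [0, 0, 11/6, -4, 5/6]
R4 ← R4 + (1/6)·R2: [0, 0, -23/6, 10, -17/6]
R5 ← R5 − (1/6)·R2: [0, 0, -43/6, 14, -13/6]
R4 ← R4 + (23/11)·R3: [0, 0, 0, 18/11, -12/11]
R5 ← R5 + (43/11)·R3: [0, 0, 0, -18/11, 12/11]
R6 ← R6 + (15/11)·R3: [0, 0, 0, 6/11, -4/11]
R5 ← R5 + R4: [0, 0, 0, 0, 0]
R6 ← R6 − (1/3)·R4: [0, 0, 0, 0, 0]
Echelon form has 4 nonzero rows, so rank(A) = 4.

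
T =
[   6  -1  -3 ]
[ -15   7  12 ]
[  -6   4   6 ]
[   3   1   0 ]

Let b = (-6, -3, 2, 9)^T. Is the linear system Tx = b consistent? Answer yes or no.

Row reduce the augmented matrix [T | b].
R2 ← R2 + (5/2)·R1: [0, 9/2, 9/2, -18]
R3 ← R3 + R1: [0, 3, 3, -4]
R4 ← R4 − (1/2)·R1: [0, 3/2, 3/2, 12]
R3 ← R3 − (2/3)·R2: [0, 0, 0, 8]
R4 ← R4 − (1/3)·R2: [0, 0, 0, 18]
R4 ← R4 − (9/4)·R3: [0, 0, 0, 0]
The echelon form has 3 nonzero rows; the last pivot sits in the augmented column, so rank(T) = 2 but rank([T|b]) = 3.
Since the ranks differ, the system is inconsistent.

no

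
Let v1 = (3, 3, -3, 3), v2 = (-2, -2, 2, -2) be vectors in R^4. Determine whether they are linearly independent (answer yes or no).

Form the matrix with these vectors as rows and row reduce.
R2 ← R2 + (2/3)·R1: [0, 0, 0, 0]
1 nonzero row, so the 2 vectors span a space of dimension 1.
Since 1 < 2, the vectors are linearly dependent.

no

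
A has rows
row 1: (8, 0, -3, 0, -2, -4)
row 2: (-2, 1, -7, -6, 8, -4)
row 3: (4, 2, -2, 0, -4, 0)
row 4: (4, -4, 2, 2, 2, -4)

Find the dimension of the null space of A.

Row reduce to echelon form.
R2 ← R2 + (1/4)·R1: [0, 1, -31/4, -6, 15/2, -5]
R3 ← R3 − (1/2)·R1: [0, 2, -1/2, 0, -3, 2]
R4 ← R4 − (1/2)·R1: [0, -4, 7/2, 2, 3, -2]
R3 ← R3 − (2)·R2: [0, 0, 15, 12, -18, 12]
R4 ← R4 + (4)·R2: [0, 0, -55/2, -22, 33, -22]
R4 ← R4 + (11/6)·R3: [0, 0, 0, 0, 0, 0]
3 nonzero rows, so rank(A) = 3.
A has 6 columns; by rank–nullity, nullity = 6 − 3 = 3.

3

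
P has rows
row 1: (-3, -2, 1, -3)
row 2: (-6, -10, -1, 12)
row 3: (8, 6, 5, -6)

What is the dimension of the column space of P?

Row reduce to echelon form.
R2 ← R2 − (2)·R1: [0, -6, -3, 18]
R3 ← R3 + (8/3)·R1: [0, 2/3, 23/3, -14]
R3 ← R3 + (1/9)·R2: [0, 0, 22/3, -12]
Echelon form has 3 nonzero rows, so rank(P) = 3.
The column space has dimension equal to the rank: 3.

3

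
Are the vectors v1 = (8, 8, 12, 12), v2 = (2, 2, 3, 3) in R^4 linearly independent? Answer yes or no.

no

Form the matrix with these vectors as rows and row reduce.
R2 ← R2 − (1/4)·R1: [0, 0, 0, 0]
1 nonzero row, so the 2 vectors span a space of dimension 1.
Since 1 < 2, the vectors are linearly dependent.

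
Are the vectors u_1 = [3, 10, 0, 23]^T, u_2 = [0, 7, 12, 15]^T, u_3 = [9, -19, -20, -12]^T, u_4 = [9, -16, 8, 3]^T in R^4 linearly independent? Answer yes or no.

Form the matrix with these vectors as rows and row reduce.
R3 ← R3 − (3)·R1: [0, -49, -20, -81]
R4 ← R4 − (3)·R1: [0, -46, 8, -66]
R3 ← R3 + (7)·R2: [0, 0, 64, 24]
R4 ← R4 + (46/7)·R2: [0, 0, 608/7, 228/7]
R4 ← R4 − (19/14)·R3: [0, 0, 0, 0]
3 nonzero rows, so the 4 vectors span a space of dimension 3.
Since 3 < 4, the vectors are linearly dependent.

no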